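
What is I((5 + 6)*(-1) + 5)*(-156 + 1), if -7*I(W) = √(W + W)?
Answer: 310*I*√3/7 ≈ 76.705*I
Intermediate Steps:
I(W) = -√2*√W/7 (I(W) = -√(W + W)/7 = -√2*√W/7)
I((5 + 6)*(-1) + 5)*(-156 + 1) = (-√2*√((5 + 6)*(-1) + 5)/7)*(-156 + 1) = -√2*√(11*(-1) + 5)/7*(-155) = -√2*√(-11 + 5)/7*(-155) = -√2*√(-6)/7*(-155) = -√2*I*√6/7*(-155) = -2*I*√3/7*(-155) = 310*I*√3/7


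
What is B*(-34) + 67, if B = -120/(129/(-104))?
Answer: -138559/43 ≈ -3222.3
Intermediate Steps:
B = 4160/43 (B = -120/(129*(-1/104)) = -120/(-129/104) = -120*(-104/129) = 4160/43 ≈ 96.744)
B*(-34) + 67 = (4160/43)*(-34) + 67 = -141440/43 + 67 = -138559/43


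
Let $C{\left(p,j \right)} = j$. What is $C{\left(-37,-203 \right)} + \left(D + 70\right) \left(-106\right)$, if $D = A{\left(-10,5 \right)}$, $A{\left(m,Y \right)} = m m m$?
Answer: $98377$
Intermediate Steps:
$A{\left(m,Y \right)} = m^{3}$ ($A{\left(m,Y \right)} = m^{2} m = m^{3}$)
$D = -1000$ ($D = \left(-10\right)^{3} = -1000$)
$C{\left(-37,-203 \right)} + \left(D + 70\right) \left(-106\right) = -203 + \left(-1000 + 70\right) \left(-106\right) = -203 - -98580 = -203 + 98580 = 98377$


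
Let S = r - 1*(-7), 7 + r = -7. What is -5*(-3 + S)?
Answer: 50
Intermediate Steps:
r = -14 (r = -7 - 7 = -14)
S = -7 (S = -14 - 1*(-7) = -14 + 7 = -7)
-5*(-3 + S) = -5*(-3 - 7) = -5*(-10) = 50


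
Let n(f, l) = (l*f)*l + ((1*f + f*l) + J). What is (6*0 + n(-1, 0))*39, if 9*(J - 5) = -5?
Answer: 403/3 ≈ 134.33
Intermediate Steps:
J = 40/9 (J = 5 + (⅑)*(-5) = 5 - 5/9 = 40/9 ≈ 4.4444)
n(f, l) = 40/9 + f + f*l + f*l² (n(f, l) = (l*f)*l + ((1*f + f*l) + 40/9) = (f*l)*l + ((f + f*l) + 40/9) = f*l² + (40/9 + f + f*l) = 40/9 + f + f*l + f*l²)
(6*0 + n(-1, 0))*39 = (6*0 + (40/9 - 1 - 1*0 - 1*0²))*39 = (0 + (40/9 - 1 + 0 - 1*0))*39 = (0 + (40/9 - 1 + 0 + 0))*39 = (0 + 31/9)*39 = (31/9)*39 = 403/3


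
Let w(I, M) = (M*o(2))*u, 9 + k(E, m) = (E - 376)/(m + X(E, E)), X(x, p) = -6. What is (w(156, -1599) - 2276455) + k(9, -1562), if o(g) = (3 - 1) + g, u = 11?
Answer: -3679813393/1568 ≈ -2.3468e+6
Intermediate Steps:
o(g) = 2 + g
k(E, m) = -9 + (-376 + E)/(-6 + m) (k(E, m) = -9 + (E - 376)/(m - 6) = -9 + (-376 + E)/(-6 + m))
w(I, M) = 44*M (w(I, M) = (M*(2 + 2))*11 = (M*4)*11 = (4*M)*11 = 44*M)
(w(156, -1599) - 2276455) + k(9, -1562) = (44*(-1599) - 2276455) + (-322 + 9 - 9*(-1562))/(-6 - 1562) = (-70356 - 2276455) + (-322 + 9 + 14058)/(-1568) = -2346811 - 1/1568*13745 = -2346811 - 13745/1568 = -3679813393/1568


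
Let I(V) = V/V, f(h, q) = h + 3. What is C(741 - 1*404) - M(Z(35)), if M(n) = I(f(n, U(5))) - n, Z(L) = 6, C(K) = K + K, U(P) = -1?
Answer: 679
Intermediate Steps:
f(h, q) = 3 + h
I(V) = 1
C(K) = 2*K
M(n) = 1 - n
C(741 - 1*404) - M(Z(35)) = 2*(741 - 1*404) - (1 - 1*6) = 2*(741 - 404) - (1 - 6) = 2*337 - 1*(-5) = 674 + 5 = 679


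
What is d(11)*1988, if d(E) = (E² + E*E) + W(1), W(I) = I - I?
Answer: 481096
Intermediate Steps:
W(I) = 0
d(E) = 2*E² (d(E) = (E² + E*E) + 0 = (E² + E²) + 0 = 2*E² + 0 = 2*E²)
d(11)*1988 = (2*11²)*1988 = (2*121)*1988 = 242*1988 = 481096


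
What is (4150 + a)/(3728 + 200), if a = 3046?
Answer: 1799/982 ≈ 1.8320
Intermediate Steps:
(4150 + a)/(3728 + 200) = (4150 + 3046)/(3728 + 200) = 7196/3928 = 7196*(1/3928) = 1799/982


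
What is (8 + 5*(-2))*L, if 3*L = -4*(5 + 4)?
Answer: 24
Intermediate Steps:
L = -12 (L = (-4*(5 + 4))/3 = (-4*9)/3 = (1/3)*(-36) = -12)
(8 + 5*(-2))*L = (8 + 5*(-2))*(-12) = (8 - 10)*(-12) = -2*(-12) = 24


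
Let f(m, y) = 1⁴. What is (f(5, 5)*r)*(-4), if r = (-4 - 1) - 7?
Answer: 48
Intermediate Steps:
f(m, y) = 1
r = -12 (r = -5 - 7 = -12)
(f(5, 5)*r)*(-4) = (1*(-12))*(-4) = -12*(-4) = 48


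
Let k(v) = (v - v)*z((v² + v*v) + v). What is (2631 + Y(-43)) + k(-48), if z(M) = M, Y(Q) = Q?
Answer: 2588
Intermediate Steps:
k(v) = 0 (k(v) = (v - v)*((v² + v*v) + v) = 0*((v² + v²) + v) = 0*(2*v² + v) = 0*(v + 2*v²) = 0)
(2631 + Y(-43)) + k(-48) = (2631 - 43) + 0 = 2588 + 0 = 2588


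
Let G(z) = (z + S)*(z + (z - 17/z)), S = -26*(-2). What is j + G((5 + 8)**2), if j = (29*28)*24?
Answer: 1224129/13 ≈ 94164.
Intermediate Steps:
S = 52
G(z) = (52 + z)*(-17/z + 2*z) (G(z) = (z + 52)*(z + (z - 17/z)) = (52 + z)*(z + (z - 17/z)) = (52 + z)*(-17/z + 2*z))
j = 19488 (j = 812*24 = 19488)
j + G((5 + 8)**2) = 19488 + (-17 - 884/(5 + 8)**2 + 2*((5 + 8)**2)**2 + 104*(5 + 8)**2) = 19488 + (-17 - 884/(13**2) + 2*(13**2)**2 + 104*13**2) = 19488 + (-17 - 884/169 + 2*169**2 + 104*169) = 19488 + (-17 - 884*1/169 + 2*28561 + 17576) = 19488 + (-17 - 68/13 + 57122 + 17576) = 19488 + 970785/13 = 1224129/13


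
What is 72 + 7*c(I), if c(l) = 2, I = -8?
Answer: 86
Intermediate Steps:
72 + 7*c(I) = 72 + 7*2 = 72 + 14 = 86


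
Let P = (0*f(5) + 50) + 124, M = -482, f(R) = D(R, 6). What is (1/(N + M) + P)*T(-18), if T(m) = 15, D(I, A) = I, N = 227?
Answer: 44369/17 ≈ 2609.9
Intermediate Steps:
f(R) = R
P = 174 (P = (0*5 + 50) + 124 = (0 + 50) + 124 = 50 + 124 = 174)
(1/(N + M) + P)*T(-18) = (1/(227 - 482) + 174)*15 = (1/(-255) + 174)*15 = (-1/255 + 174)*15 = (44369/255)*15 = 44369/17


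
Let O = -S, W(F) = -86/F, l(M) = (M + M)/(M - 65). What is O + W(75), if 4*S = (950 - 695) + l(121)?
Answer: -554207/8400 ≈ -65.977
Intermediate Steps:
l(M) = 2*M/(-65 + M) (l(M) = (2*M)/(-65 + M) = 2*M/(-65 + M))
S = 7261/112 (S = ((950 - 695) + 2*121/(-65 + 121))/4 = (255 + 2*121/56)/4 = (255 + 2*121*(1/56))/4 = (255 + 121/28)/4 = (¼)*(7261/28) = 7261/112 ≈ 64.830)
O = -7261/112 (O = -1*7261/112 = -7261/112 ≈ -64.830)
O + W(75) = -7261/112 - 86/75 = -554207/8400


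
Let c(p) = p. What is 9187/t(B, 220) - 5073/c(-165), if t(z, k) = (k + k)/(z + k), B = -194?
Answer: 25239/44 ≈ 573.61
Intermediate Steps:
t(z, k) = 2*k/(k + z) (t(z, k) = (2*k)/(k + z) = 2*k/(k + z))
9187/t(B, 220) - 5073/c(-165) = 9187/((2*220/(220 - 194))) - 5073/(-165) = 9187/((2*220/26)) - 5073*(-1/165) = 9187/((2*220*(1/26))) + 1691/55 = 9187/(220/13) + 1691/55 = 9187*(13/220) + 1691/55 = 119431/220 + 1691/55 = 25239/44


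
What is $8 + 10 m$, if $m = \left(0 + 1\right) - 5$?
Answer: $-32$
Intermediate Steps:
$m = -4$ ($m = 1 - 5 = -4$)
$8 + 10 m = 8 + 10 \left(-4\right) = 8 - 40 = -32$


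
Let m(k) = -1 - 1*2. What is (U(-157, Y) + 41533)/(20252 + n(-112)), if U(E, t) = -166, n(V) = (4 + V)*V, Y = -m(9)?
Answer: 41367/32348 ≈ 1.2788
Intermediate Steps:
m(k) = -3 (m(k) = -1 - 2 = -3)
Y = 3 (Y = -1*(-3) = 3)
n(V) = V*(4 + V)
(U(-157, Y) + 41533)/(20252 + n(-112)) = (-166 + 41533)/(20252 - 112*(4 - 112)) = 41367/(20252 - 112*(-108)) = 41367/(20252 + 12096) = 41367/32348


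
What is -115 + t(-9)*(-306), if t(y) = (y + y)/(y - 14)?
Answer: -8153/23 ≈ -354.48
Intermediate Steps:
t(y) = 2*y/(-14 + y) (t(y) = (2*y)/(-14 + y) = 2*y/(-14 + y))
-115 + t(-9)*(-306) = -115 + (2*(-9)/(-14 - 9))*(-306) = -115 + (2*(-9)/(-23))*(-306) = -115 + (2*(-9)*(-1/23))*(-306) = -115 + (18/23)*(-306) = -115 - 5508/23 = -8153/23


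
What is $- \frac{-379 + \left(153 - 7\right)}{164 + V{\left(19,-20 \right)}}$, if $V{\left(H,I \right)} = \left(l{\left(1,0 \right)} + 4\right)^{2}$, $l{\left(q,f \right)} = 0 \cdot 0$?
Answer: $\frac{233}{180} \approx 1.2944$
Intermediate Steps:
$l{\left(q,f \right)} = 0$
$V{\left(H,I \right)} = 16$ ($V{\left(H,I \right)} = \left(0 + 4\right)^{2} = 4^{2} = 16$)
$- \frac{-379 + \left(153 - 7\right)}{164 + V{\left(19,-20 \right)}} = - \frac{-379 + \left(153 - 7\right)}{164 + 16} = - \frac{-379 + \left(153 - 7\right)}{180} = - \frac{-379 + 146}{180} = - \frac{-233}{180} = \left(-1\right) \left(- \frac{233}{180}\right) = \frac{233}{180}$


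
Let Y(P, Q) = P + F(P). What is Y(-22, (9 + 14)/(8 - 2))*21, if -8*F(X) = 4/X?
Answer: -20307/44 ≈ -461.52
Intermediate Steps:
F(X) = -1/(2*X)
Y(P, Q) = P - 1/(2*P)
Y(-22, (9 + 14)/(8 - 2))*21 = (-22 - ½/(-22))*21 = (-22 - ½*(-1/22))*21 = (-22 + 1/44)*21 = -967/44*21 = -20307/44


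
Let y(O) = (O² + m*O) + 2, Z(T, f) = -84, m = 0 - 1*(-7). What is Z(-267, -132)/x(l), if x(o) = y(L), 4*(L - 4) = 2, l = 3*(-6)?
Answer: -336/215 ≈ -1.5628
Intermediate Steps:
m = 7 (m = 0 + 7 = 7)
l = -18
L = 9/2 (L = 4 + (¼)*2 = 4 + ½ = 9/2 ≈ 4.5000)
y(O) = 2 + O² + 7*O (y(O) = (O² + 7*O) + 2 = 2 + O² + 7*O)
x(o) = 215/4 (x(o) = 2 + (9/2)² + 7*(9/2) = 2 + 81/4 + 63/2 = 215/4)
Z(-267, -132)/x(l) = -84/215/4 = -84*4/215 = -336/215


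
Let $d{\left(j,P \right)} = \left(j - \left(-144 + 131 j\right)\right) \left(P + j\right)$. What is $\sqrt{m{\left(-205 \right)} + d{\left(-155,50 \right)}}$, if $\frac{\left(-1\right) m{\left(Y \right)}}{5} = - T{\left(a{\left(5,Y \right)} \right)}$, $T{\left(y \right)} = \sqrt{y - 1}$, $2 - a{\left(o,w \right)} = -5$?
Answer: $\sqrt{-2130870 + 5 \sqrt{6}} \approx 1459.7 i$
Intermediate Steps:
$a{\left(o,w \right)} = 7$ ($a{\left(o,w \right)} = 2 - -5 = 2 + 5 = 7$)
$T{\left(y \right)} = \sqrt{-1 + y}$
$d{\left(j,P \right)} = \left(144 - 130 j\right) \left(P + j\right)$ ($d{\left(j,P \right)} = \left(j - \left(-144 + 131 j\right)\right) \left(P + j\right) = \left(144 - 130 j\right) \left(P + j\right)$)
$m{\left(Y \right)} = 5 \sqrt{6}$ ($m{\left(Y \right)} = - 5 \left(- \sqrt{-1 + 7}\right) = - 5 \left(- \sqrt{6}\right) = 5 \sqrt{6}$)
$\sqrt{m{\left(-205 \right)} + d{\left(-155,50 \right)}} = \sqrt{5 \sqrt{6} + \left(- 130 \left(-155\right)^{2} + 144 \cdot 50 + 144 \left(-155\right) - 6500 \left(-155\right)\right)} = \sqrt{5 \sqrt{6} + \left(\left(-130\right) 24025 + 7200 - 22320 + 1007500\right)} = \sqrt{5 \sqrt{6} + \left(-3123250 + 7200 - 22320 + 1007500\right)} = \sqrt{5 \sqrt{6} - 2130870} = \sqrt{-2130870 + 5 \sqrt{6}}$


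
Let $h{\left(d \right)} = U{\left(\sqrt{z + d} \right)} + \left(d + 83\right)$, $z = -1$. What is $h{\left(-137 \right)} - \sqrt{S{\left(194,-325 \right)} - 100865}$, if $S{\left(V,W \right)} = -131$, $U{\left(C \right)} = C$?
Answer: $-54 + i \sqrt{138} - 2 i \sqrt{25249} \approx -54.0 - 306.05 i$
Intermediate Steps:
$h{\left(d \right)} = 83 + d + \sqrt{-1 + d}$ ($h{\left(d \right)} = \sqrt{-1 + d} + \left(d + 83\right) = \sqrt{-1 + d} + \left(83 + d\right) = 83 + d + \sqrt{-1 + d}$)
$h{\left(-137 \right)} - \sqrt{S{\left(194,-325 \right)} - 100865} = \left(83 - 137 + \sqrt{-1 - 137}\right) - \sqrt{-131 - 100865} = \left(83 - 137 + \sqrt{-138}\right) - \sqrt{-100996} = \left(83 - 137 + i \sqrt{138}\right) - 2 i \sqrt{25249} = \left(-54 + i \sqrt{138}\right) - 2 i \sqrt{25249} = -54 + i \sqrt{138} - 2 i \sqrt{25249}$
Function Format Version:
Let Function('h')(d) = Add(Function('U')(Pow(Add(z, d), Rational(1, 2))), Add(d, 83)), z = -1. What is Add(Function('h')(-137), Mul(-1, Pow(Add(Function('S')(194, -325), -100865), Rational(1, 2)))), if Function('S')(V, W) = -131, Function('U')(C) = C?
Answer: Add(-54, Mul(I, Pow(138, Rational(1, 2))), Mul(-2, I, Pow(25249, Rational(1, 2)))) ≈ Add(-54.000, Mul(-306.05, I))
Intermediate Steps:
Function('h')(d) = Add(83, d, Pow(Add(-1, d), Rational(1, 2))) (Function('h')(d) = Add(Pow(Add(-1, d), Rational(1, 2)), Add(d, 83)) = Add(Pow(Add(-1, d), Rational(1, 2)), Add(83, d)) = Add(83, d, Pow(Add(-1, d), Rational(1, 2))))
Add(Function('h')(-137), Mul(-1, Pow(Add(Function('S')(194, -325), -100865), Rational(1, 2)))) = Add(Add(83, -137, Pow(Add(-1, -137), Rational(1, 2))), Mul(-1, Pow(Add(-131, -100865), Rational(1, 2)))) = Add(Add(83, -137, Pow(-138, Rational(1, 2))), Mul(-1, Pow(-100996, Rational(1, 2)))) = Add(Add(83, -137, Mul(I, Pow(138, Rational(1, 2)))), Mul(-1, Mul(2, I, Pow(25249, Rational(1, 2))))) = Add(Add(-54, Mul(I, Pow(138, Rational(1, 2)))), Mul(-2, I, Pow(25249, Rational(1, 2)))) = Add(-54, Mul(I, Pow(138, Rational(1, 2))), Mul(-2, I, Pow(25249, Rational(1, 2))))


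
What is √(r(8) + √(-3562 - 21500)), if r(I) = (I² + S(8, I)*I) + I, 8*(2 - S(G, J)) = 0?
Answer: √(88 + I*√25062) ≈ 11.6 + 6.8236*I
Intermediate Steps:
S(G, J) = 2 (S(G, J) = 2 - ⅛*0 = 2 + 0 = 2)
r(I) = I² + 3*I (r(I) = (I² + 2*I) + I = I² + 3*I)
√(r(8) + √(-3562 - 21500)) = √(8*(3 + 8) + √(-3562 - 21500)) = √(8*11 + √(-25062)) = √(88 + I*√25062)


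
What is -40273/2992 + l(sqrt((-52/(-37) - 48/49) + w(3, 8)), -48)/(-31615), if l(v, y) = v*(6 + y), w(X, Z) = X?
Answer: -2369/176 + 6*sqrt(229807)/1169755 ≈ -13.458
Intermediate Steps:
-40273/2992 + l(sqrt((-52/(-37) - 48/49) + w(3, 8)), -48)/(-31615) = -40273/2992 + (sqrt((-52/(-37) - 48/49) + 3)*(6 - 48))/(-31615) = -40273*1/2992 + (sqrt((-52*(-1/37) - 48*1/49) + 3)*(-42))*(-1/31615) = -2369/176 + (sqrt((52/37 - 48/49) + 3)*(-42))*(-1/31615) = -2369/176 + (sqrt(772/1813 + 3)*(-42))*(-1/31615) = -2369/176 + (sqrt(6211/1813)*(-42))*(-1/31615) = -2369/176 + ((sqrt(229807)/259)*(-42))*(-1/31615) = -2369/176 - 6*sqrt(229807)/37*(-1/31615) = -2369/176 + 6*sqrt(229807)/1169755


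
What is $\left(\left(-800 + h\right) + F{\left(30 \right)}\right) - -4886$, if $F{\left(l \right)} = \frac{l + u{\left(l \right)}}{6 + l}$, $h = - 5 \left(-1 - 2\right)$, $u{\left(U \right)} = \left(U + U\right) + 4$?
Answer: $\frac{73865}{18} \approx 4103.6$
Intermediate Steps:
$u{\left(U \right)} = 4 + 2 U$ ($u{\left(U \right)} = 2 U + 4 = 4 + 2 U$)
$h = 15$ ($h = \left(-5\right) \left(-3\right) = 15$)
$F{\left(l \right)} = \frac{4 + 3 l}{6 + l}$ ($F{\left(l \right)} = \frac{l + \left(4 + 2 l\right)}{6 + l} = \frac{4 + 3 l}{6 + l}$)
$\left(\left(-800 + h\right) + F{\left(30 \right)}\right) - -4886 = \left(\left(-800 + 15\right) + \frac{4 + 3 \cdot 30}{6 + 30}\right) - -4886 = \left(-785 + \frac{4 + 90}{36}\right) + 4886 = \left(-785 + \frac{1}{36} \cdot 94\right) + 4886 = \left(-785 + \frac{47}{18}\right) + 4886 = - \frac{14083}{18} + 4886 = \frac{73865}{18}$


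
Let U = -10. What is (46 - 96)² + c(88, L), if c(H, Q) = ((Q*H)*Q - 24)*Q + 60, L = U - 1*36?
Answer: -8561904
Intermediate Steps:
L = -46 (L = -10 - 1*36 = -10 - 36 = -46)
c(H, Q) = 60 + Q*(-24 + H*Q²) (c(H, Q) = ((H*Q)*Q - 24)*Q + 60 = (H*Q² - 24)*Q + 60 = (-24 + H*Q²)*Q + 60 = Q*(-24 + H*Q²) + 60 = 60 + Q*(-24 + H*Q²))
(46 - 96)² + c(88, L) = (46 - 96)² + (60 - 24*(-46) + 88*(-46)³) = (-50)² + (60 + 1104 + 88*(-97336)) = 2500 + (60 + 1104 - 8565568) = 2500 - 8564404 = -8561904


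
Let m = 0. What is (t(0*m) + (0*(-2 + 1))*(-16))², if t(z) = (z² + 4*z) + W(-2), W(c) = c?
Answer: 4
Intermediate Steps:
t(z) = -2 + z² + 4*z (t(z) = (z² + 4*z) - 2 = -2 + z² + 4*z)
(t(0*m) + (0*(-2 + 1))*(-16))² = ((-2 + (0*0)² + 4*(0*0)) + (0*(-2 + 1))*(-16))² = ((-2 + 0² + 4*0) + (0*(-1))*(-16))² = ((-2 + 0 + 0) + 0*(-16))² = (-2 + 0)² = (-2)² = 4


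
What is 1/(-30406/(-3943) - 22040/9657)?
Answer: 1313019/7128518 ≈ 0.18419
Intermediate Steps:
1/(-30406/(-3943) - 22040/9657) = 1/(-30406*(-1/3943) - 22040*1/9657) = 1/(30406/3943 - 760/333) = 1/(7128518/1313019) = 1313019/7128518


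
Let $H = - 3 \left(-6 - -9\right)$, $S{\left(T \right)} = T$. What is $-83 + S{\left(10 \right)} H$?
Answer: $-173$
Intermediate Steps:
$H = -9$ ($H = - 3 \left(-6 + 9\right) = \left(-3\right) 3 = -9$)
$-83 + S{\left(10 \right)} H = -83 + 10 \left(-9\right) = -83 - 90 = -173$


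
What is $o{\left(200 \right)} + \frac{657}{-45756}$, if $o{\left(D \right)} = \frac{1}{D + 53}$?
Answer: $- \frac{13385}{1286252} \approx -0.010406$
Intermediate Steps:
$o{\left(D \right)} = \frac{1}{53 + D}$
$o{\left(200 \right)} + \frac{657}{-45756} = \frac{1}{53 + 200} + \frac{657}{-45756} = \frac{1}{253} + 657 \left(- \frac{1}{45756}\right) = \frac{1}{253} - \frac{73}{5084} = - \frac{13385}{1286252}$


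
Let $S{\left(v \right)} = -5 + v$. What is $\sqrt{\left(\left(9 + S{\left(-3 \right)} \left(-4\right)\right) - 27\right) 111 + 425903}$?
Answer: $\sqrt{427457} \approx 653.8$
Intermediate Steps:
$\sqrt{\left(\left(9 + S{\left(-3 \right)} \left(-4\right)\right) - 27\right) 111 + 425903} = \sqrt{\left(\left(9 + \left(-5 - 3\right) \left(-4\right)\right) - 27\right) 111 + 425903} = \sqrt{\left(\left(9 - -32\right) - 27\right) 111 + 425903} = \sqrt{\left(\left(9 + 32\right) - 27\right) 111 + 425903} = \sqrt{\left(41 - 27\right) 111 + 425903} = \sqrt{14 \cdot 111 + 425903} = \sqrt{1554 + 425903} = \sqrt{427457}$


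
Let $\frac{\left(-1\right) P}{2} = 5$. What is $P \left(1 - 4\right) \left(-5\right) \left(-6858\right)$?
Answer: $1028700$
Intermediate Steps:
$P = -10$ ($P = \left(-2\right) 5 = -10$)
$P \left(1 - 4\right) \left(-5\right) \left(-6858\right) = - 10 \left(1 - 4\right) \left(-5\right) \left(-6858\right) = \left(-10\right) \left(-3\right) \left(-5\right) \left(-6858\right) = 30 \left(-5\right) \left(-6858\right) = \left(-150\right) \left(-6858\right) = 1028700$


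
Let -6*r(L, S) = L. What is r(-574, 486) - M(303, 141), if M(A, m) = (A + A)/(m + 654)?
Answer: 75449/795 ≈ 94.904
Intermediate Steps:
r(L, S) = -L/6
M(A, m) = 2*A/(654 + m) (M(A, m) = (2*A)/(654 + m) = 2*A/(654 + m))
r(-574, 486) - M(303, 141) = -⅙*(-574) - 2*303/(654 + 141) = 287/3 - 2*303/795 = 287/3 - 1*202/265 = 287/3 - 202/265 = 75449/795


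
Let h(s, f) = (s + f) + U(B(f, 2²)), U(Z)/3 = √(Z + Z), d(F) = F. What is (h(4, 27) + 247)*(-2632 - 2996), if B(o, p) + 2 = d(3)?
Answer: -1564584 - 16884*√2 ≈ -1.5885e+6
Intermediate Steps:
B(o, p) = 1 (B(o, p) = -2 + 3 = 1)
U(Z) = 3*√2*√Z (U(Z) = 3*√(Z + Z) = 3*√(2*Z) = 3*(√2*√Z) = 3*√2*√Z)
h(s, f) = f + s + 3*√2 (h(s, f) = (s + f) + 3*√2*√1 = (f + s) + 3*√2*1 = (f + s) + 3*√2 = f + s + 3*√2)
(h(4, 27) + 247)*(-2632 - 2996) = ((27 + 4 + 3*√2) + 247)*(-2632 - 2996) = ((31 + 3*√2) + 247)*(-5628) = (278 + 3*√2)*(-5628) = -1564584 - 16884*√2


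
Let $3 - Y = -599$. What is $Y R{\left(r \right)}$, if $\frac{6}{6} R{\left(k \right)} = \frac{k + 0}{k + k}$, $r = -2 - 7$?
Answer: $301$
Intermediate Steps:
$Y = 602$ ($Y = 3 - -599 = 3 + 599 = 602$)
$r = -9$ ($r = -2 - 7 = -9$)
$R{\left(k \right)} = \frac{1}{2}$ ($R{\left(k \right)} = \frac{k + 0}{k + k} = \frac{k}{2 k} = k \frac{1}{2 k} = \frac{1}{2}$)
$Y R{\left(r \right)} = 602 \cdot \frac{1}{2} = 301$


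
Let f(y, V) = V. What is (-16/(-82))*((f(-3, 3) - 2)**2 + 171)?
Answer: 1376/41 ≈ 33.561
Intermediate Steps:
(-16/(-82))*((f(-3, 3) - 2)**2 + 171) = (-16/(-82))*((3 - 2)**2 + 171) = (-16*(-1/82))*(1**2 + 171) = 8*(1 + 171)/41 = (8/41)*172 = 1376/41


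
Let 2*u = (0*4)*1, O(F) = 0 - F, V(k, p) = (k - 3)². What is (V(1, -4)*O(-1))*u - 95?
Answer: -95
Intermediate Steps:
V(k, p) = (-3 + k)²
O(F) = -F
u = 0 (u = ((0*4)*1)/2 = (0*1)/2 = (½)*0 = 0)
(V(1, -4)*O(-1))*u - 95 = ((-3 + 1)²*(-1*(-1)))*0 - 95 = ((-2)²*1)*0 - 95 = (4*1)*0 - 95 = 4*0 - 95 = 0 - 95 = -95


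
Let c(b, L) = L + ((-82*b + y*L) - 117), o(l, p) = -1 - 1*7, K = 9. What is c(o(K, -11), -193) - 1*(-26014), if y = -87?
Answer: 43151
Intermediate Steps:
o(l, p) = -8 (o(l, p) = -1 - 7 = -8)
c(b, L) = -117 - 86*L - 82*b (c(b, L) = L + ((-82*b - 87*L) - 117) = L + ((-87*L - 82*b) - 117) = L + (-117 - 87*L - 82*b) = -117 - 86*L - 82*b)
c(o(K, -11), -193) - 1*(-26014) = (-117 - 86*(-193) - 82*(-8)) - 1*(-26014) = (-117 + 16598 + 656) + 26014 = 17137 + 26014 = 43151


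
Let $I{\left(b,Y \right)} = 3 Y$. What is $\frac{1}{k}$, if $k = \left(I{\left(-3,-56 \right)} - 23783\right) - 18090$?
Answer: $- \frac{1}{42041} \approx -2.3786 \cdot 10^{-5}$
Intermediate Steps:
$k = -42041$ ($k = \left(3 \left(-56\right) - 23783\right) - 18090 = \left(-168 - 23783\right) - 18090 = -23951 - 18090 = -42041$)
$\frac{1}{k} = \frac{1}{-42041} = - \frac{1}{42041}$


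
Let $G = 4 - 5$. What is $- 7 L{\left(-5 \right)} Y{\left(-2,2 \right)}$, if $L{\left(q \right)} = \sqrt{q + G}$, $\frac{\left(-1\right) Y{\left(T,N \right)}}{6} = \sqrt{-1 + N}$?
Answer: $42 i \sqrt{6} \approx 102.88 i$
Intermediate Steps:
$G = -1$
$Y{\left(T,N \right)} = - 6 \sqrt{-1 + N}$
$L{\left(q \right)} = \sqrt{-1 + q}$ ($L{\left(q \right)} = \sqrt{q - 1} = \sqrt{-1 + q}$)
$- 7 L{\left(-5 \right)} Y{\left(-2,2 \right)} = - 7 \sqrt{-1 - 5} \left(- 6 \sqrt{-1 + 2}\right) = - 7 \sqrt{-6} \left(- 6 \sqrt{1}\right) = - 7 i \sqrt{6} \left(\left(-6\right) 1\right) = - 7 i \sqrt{6} \left(-6\right) = 42 i \sqrt{6}$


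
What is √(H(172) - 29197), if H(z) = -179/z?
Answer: 3*I*√23994301/86 ≈ 170.87*I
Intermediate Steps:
√(H(172) - 29197) = √(-179/172 - 29197) = √(-5022063/172) = 3*I*√23994301/86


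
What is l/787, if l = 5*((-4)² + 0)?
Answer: 80/787 ≈ 0.10165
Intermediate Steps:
l = 80 (l = 5*(16 + 0) = 5*16 = 80)
l/787 = 80/787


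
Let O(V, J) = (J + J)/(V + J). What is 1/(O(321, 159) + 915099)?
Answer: 80/73207973 ≈ 1.0928e-6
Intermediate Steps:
O(V, J) = 2*J/(J + V) (O(V, J) = (2*J)/(J + V) = 2*J/(J + V))
1/(O(321, 159) + 915099) = 1/(2*159/(159 + 321) + 915099) = 1/(2*159/480 + 915099) = 1/(2*159*(1/480) + 915099) = 1/(53/80 + 915099) = 1/(73207973/80) = 80/73207973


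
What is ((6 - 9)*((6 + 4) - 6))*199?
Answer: -2388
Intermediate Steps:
((6 - 9)*((6 + 4) - 6))*199 = -3*(10 - 6)*199 = -3*4*199 = -12*199 = -2388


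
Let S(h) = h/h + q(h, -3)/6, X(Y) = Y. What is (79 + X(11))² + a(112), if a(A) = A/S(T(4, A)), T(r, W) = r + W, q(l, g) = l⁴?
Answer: 733308965436/90531971 ≈ 8100.0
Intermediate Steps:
T(r, W) = W + r
S(h) = 1 + h⁴/6 (S(h) = h/h + h⁴/6 = 1 + h⁴*(⅙) = 1 + h⁴/6)
a(A) = A/(1 + (4 + A)⁴/6) (a(A) = A/(1 + (A + 4)⁴/6) = A/(1 + (4 + A)⁴/6))
(79 + X(11))² + a(112) = (79 + 11)² + 6*112/(6 + (4 + 112)⁴) = 90² + 6*112/(6 + 116⁴) = 8100 + 6*112/(6 + 181063936) = 8100 + 6*112/181063942 = 8100 + 6*112*(1/181063942) = 8100 + 336/90531971 = 733308965436/90531971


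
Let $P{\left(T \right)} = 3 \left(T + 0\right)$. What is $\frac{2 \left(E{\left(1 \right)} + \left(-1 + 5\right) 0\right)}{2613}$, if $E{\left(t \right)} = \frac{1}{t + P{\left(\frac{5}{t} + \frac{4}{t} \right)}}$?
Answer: $\frac{1}{36582} \approx 2.7336 \cdot 10^{-5}$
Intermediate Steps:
$P{\left(T \right)} = 3 T$
$E{\left(t \right)} = \frac{1}{t + \frac{27}{t}}$ ($E{\left(t \right)} = \frac{1}{t + 3 \left(\frac{5}{t} + \frac{4}{t}\right)} = \frac{1}{t + 3 \frac{9}{t}} = \frac{1}{t + \frac{27}{t}}$)
$\frac{2 \left(E{\left(1 \right)} + \left(-1 + 5\right) 0\right)}{2613} = \frac{2 \left(1 \frac{1}{27 + 1^{2}} + \left(-1 + 5\right) 0\right)}{2613} = 2 \left(1 \frac{1}{27 + 1} + 4 \cdot 0\right) \frac{1}{2613} = 2 \left(1 \cdot \frac{1}{28} + 0\right) \frac{1}{2613} = 2 \left(\frac{1}{28} + 0\right) \frac{1}{2613} = 2 \cdot \frac{1}{28} \cdot \frac{1}{2613} = \frac{1}{14} \cdot \frac{1}{2613} = \frac{1}{36582}$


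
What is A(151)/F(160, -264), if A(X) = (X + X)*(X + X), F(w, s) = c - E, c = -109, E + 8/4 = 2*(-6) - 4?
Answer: -91204/91 ≈ -1002.2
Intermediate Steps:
E = -18 (E = -2 + (2*(-6) - 4) = -2 + (-12 - 4) = -2 - 16 = -18)
F(w, s) = -91 (F(w, s) = -109 - 1*(-18) = -109 + 18 = -91)
A(X) = 4*X² (A(X) = (2*X)*(2*X) = 4*X²)
A(151)/F(160, -264) = (4*151²)/(-91) = (4*22801)*(-1/91) = 91204*(-1/91) = -91204/91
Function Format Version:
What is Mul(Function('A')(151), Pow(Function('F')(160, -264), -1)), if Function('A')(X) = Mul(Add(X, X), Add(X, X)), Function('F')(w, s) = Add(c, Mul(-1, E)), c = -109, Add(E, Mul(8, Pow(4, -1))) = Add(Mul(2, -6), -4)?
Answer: Rational(-91204, 91) ≈ -1002.2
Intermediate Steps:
E = -18 (E = Add(-2, Add(Mul(2, -6), -4)) = Add(-2, Add(-12, -4)) = Add(-2, -16) = -18)
Function('F')(w, s) = -91 (Function('F')(w, s) = Add(-109, Mul(-1, -18)) = Add(-109, 18) = -91)
Function('A')(X) = Mul(4, Pow(X, 2)) (Function('A')(X) = Mul(Mul(2, X), Mul(2, X)) = Mul(4, Pow(X, 2)))
Mul(Function('A')(151), Pow(Function('F')(160, -264), -1)) = Mul(Mul(4, Pow(151, 2)), Pow(-91, -1)) = Mul(Mul(4, 22801), Rational(-1, 91)) = Mul(91204, Rational(-1, 91)) = Rational(-91204, 91)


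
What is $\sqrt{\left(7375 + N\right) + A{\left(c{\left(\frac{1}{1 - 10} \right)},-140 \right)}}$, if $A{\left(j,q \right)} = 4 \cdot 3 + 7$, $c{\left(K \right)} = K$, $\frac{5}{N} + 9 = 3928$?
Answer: $\frac{\sqrt{113561219629}}{3919} \approx 85.988$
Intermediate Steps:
$N = \frac{5}{3919}$ ($N = \frac{5}{-9 + 3928} = \frac{5}{3919} \approx 0.0012758$)
$A{\left(j,q \right)} = 19$ ($A{\left(j,q \right)} = 12 + 7 = 19$)
$\sqrt{\left(7375 + N\right) + A{\left(c{\left(\frac{1}{1 - 10} \right)},-140 \right)}} = \sqrt{\left(7375 + \frac{5}{3919}\right) + 19} = \sqrt{\frac{28902630}{3919} + 19} = \sqrt{\frac{28977091}{3919}} = \frac{\sqrt{113561219629}}{3919}$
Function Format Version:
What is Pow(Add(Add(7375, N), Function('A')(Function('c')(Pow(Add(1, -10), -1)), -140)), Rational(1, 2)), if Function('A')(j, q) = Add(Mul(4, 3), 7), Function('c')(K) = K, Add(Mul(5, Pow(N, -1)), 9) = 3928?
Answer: Mul(Rational(1, 3919), Pow(113561219629, Rational(1, 2))) ≈ 85.988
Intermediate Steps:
N = Rational(5, 3919) (N = Mul(5, Pow(Add(-9, 3928), -1)) = Mul(5, Pow(3919, -1)) = Mul(5, Rational(1, 3919)) = Rational(5, 3919) ≈ 0.0012758)
Function('A')(j, q) = 19 (Function('A')(j, q) = Add(12, 7) = 19)
Pow(Add(Add(7375, N), Function('A')(Function('c')(Pow(Add(1, -10), -1)), -140)), Rational(1, 2)) = Pow(Add(Add(7375, Rational(5, 3919)), 19), Rational(1, 2)) = Pow(Add(Rational(28902630, 3919), 19), Rational(1, 2)) = Pow(Rational(28977091, 3919), Rational(1, 2)) = Mul(Rational(1, 3919), Pow(113561219629, Rational(1, 2)))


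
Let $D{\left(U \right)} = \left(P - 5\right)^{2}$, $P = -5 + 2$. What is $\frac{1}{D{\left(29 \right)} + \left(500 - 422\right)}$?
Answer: $\frac{1}{142} \approx 0.0070423$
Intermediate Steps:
$P = -3$
$D{\left(U \right)} = 64$ ($D{\left(U \right)} = \left(-3 - 5\right)^{2} = \left(-8\right)^{2} = 64$)
$\frac{1}{D{\left(29 \right)} + \left(500 - 422\right)} = \frac{1}{64 + \left(500 - 422\right)} = \frac{1}{64 + 78} = \frac{1}{142}$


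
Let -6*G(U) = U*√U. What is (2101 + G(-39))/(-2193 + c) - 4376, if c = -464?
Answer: -11629133/2657 - 13*I*√39/5314 ≈ -4376.8 - 0.015278*I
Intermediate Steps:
G(U) = -U^(3/2)/6 (G(U) = -U*√U/6 = -U^(3/2)/6)
(2101 + G(-39))/(-2193 + c) - 4376 = (2101 - (-13)*I*√39/2)/(-2193 - 464) - 4376 = (2101 - (-13)*I*√39/2)/(-2657) - 4376 = (2101 + 13*I*√39/2)*(-1/2657) - 4376 = (-2101/2657 - 13*I*√39/5314) - 4376 = -11629133/2657 - 13*I*√39/5314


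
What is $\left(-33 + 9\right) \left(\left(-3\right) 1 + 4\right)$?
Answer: $-24$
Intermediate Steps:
$\left(-33 + 9\right) \left(\left(-3\right) 1 + 4\right) = - 24 \left(-3 + 4\right) = \left(-24\right) 1 = -24$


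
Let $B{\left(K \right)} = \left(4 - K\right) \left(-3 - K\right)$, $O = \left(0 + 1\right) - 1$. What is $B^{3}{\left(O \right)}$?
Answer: $-1728$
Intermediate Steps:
$O = 0$ ($O = 1 - 1 = 0$)
$B{\left(K \right)} = \left(-3 - K\right) \left(4 - K\right)$
$B^{3}{\left(O \right)} = \left(-12 + 0^{2} - 0\right)^{3} = \left(-12 + 0 + 0\right)^{3} = \left(-12\right)^{3} = -1728$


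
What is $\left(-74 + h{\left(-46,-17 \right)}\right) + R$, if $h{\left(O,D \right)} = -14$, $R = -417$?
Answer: $-505$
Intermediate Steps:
$\left(-74 + h{\left(-46,-17 \right)}\right) + R = \left(-74 - 14\right) - 417 = -88 - 417 = -505$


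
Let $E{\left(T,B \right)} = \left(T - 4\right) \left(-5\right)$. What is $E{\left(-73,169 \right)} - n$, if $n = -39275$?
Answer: $39660$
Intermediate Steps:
$E{\left(T,B \right)} = 20 - 5 T$ ($E{\left(T,B \right)} = \left(-4 + T\right) \left(-5\right) = 20 - 5 T$)
$E{\left(-73,169 \right)} - n = \left(20 - -365\right) - -39275 = \left(20 + 365\right) + 39275 = 385 + 39275 = 39660$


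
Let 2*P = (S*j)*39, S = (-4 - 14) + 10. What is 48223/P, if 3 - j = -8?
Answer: -48223/1716 ≈ -28.102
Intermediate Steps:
j = 11 (j = 3 - 1*(-8) = 3 + 8 = 11)
S = -8 (S = -18 + 10 = -8)
P = -1716 (P = (-8*11*39)/2 = (-88*39)/2 = (1/2)*(-3432) = -1716)
48223/P = 48223/(-1716) = 48223*(-1/1716) = -48223/1716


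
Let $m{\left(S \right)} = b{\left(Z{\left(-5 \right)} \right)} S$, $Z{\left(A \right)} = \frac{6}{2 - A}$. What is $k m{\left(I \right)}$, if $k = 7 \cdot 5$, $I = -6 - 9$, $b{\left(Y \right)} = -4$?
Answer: $2100$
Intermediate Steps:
$I = -15$ ($I = -6 - 9 = -15$)
$k = 35$
$m{\left(S \right)} = - 4 S$
$k m{\left(I \right)} = 35 \left(\left(-4\right) \left(-15\right)\right) = 35 \cdot 60 = 2100$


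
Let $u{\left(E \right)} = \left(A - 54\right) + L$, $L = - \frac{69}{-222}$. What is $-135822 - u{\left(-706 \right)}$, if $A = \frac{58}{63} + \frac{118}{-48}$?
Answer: $- \frac{2531778785}{18648} \approx -1.3577 \cdot 10^{5}$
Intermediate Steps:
$L = \frac{23}{74}$ ($L = \left(-69\right) \left(- \frac{1}{222}\right) = \frac{23}{74} \approx 0.31081$)
$A = - \frac{775}{504}$ ($A = 58 \cdot \frac{1}{63} + 118 \left(- \frac{1}{48}\right) = \frac{58}{63} - \frac{59}{24} = - \frac{775}{504} \approx -1.5377$)
$u{\left(E \right)} = - \frac{1029871}{18648}$ ($u{\left(E \right)} = \left(- \frac{775}{504} - 54\right) + \frac{23}{74} = - \frac{27991}{504} + \frac{23}{74} = - \frac{1029871}{18648}$)
$-135822 - u{\left(-706 \right)} = -135822 - - \frac{1029871}{18648} = -135822 + \frac{1029871}{18648} = - \frac{2531778785}{18648}$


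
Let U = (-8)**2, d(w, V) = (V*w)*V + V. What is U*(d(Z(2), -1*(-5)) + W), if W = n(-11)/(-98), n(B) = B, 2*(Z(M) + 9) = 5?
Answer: -493568/49 ≈ -10073.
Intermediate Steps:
Z(M) = -13/2 (Z(M) = -9 + (1/2)*5 = -9 + 5/2 = -13/2)
d(w, V) = V + w*V**2 (d(w, V) = w*V**2 + V = V + w*V**2)
W = 11/98 (W = -11/(-98) = -11*(-1/98) = 11/98 ≈ 0.11224)
U = 64
U*(d(Z(2), -1*(-5)) + W) = 64*((-1*(-5))*(1 - 1*(-5)*(-13/2)) + 11/98) = 64*(5*(1 + 5*(-13/2)) + 11/98) = 64*(5*(1 - 65/2) + 11/98) = 64*(5*(-63/2) + 11/98) = 64*(-315/2 + 11/98) = 64*(-7712/49) = -493568/49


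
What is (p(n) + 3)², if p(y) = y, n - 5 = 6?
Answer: 196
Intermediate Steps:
n = 11 (n = 5 + 6 = 11)
(p(n) + 3)² = (11 + 3)² = 14² = 196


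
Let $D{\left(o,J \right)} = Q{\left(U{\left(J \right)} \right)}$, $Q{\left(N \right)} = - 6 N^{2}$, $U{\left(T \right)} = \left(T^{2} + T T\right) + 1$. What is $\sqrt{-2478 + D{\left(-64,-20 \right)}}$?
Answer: $2 i \sqrt{963021} \approx 1962.7 i$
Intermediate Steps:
$U{\left(T \right)} = 1 + 2 T^{2}$ ($U{\left(T \right)} = \left(T^{2} + T^{2}\right) + 1 = 2 T^{2} + 1 = 1 + 2 T^{2}$)
$D{\left(o,J \right)} = - 6 \left(1 + 2 J^{2}\right)^{2}$
$\sqrt{-2478 + D{\left(-64,-20 \right)}} = \sqrt{-2478 - 6 \left(1 + 2 \left(-20\right)^{2}\right)^{2}} = \sqrt{-2478 - 6 \left(1 + 2 \cdot 400\right)^{2}} = \sqrt{-2478 - 6 \left(1 + 800\right)^{2}} = \sqrt{-2478 - 6 \cdot 801^{2}} = \sqrt{-2478 - 3849606} = \sqrt{-3852084} = 2 i \sqrt{963021}$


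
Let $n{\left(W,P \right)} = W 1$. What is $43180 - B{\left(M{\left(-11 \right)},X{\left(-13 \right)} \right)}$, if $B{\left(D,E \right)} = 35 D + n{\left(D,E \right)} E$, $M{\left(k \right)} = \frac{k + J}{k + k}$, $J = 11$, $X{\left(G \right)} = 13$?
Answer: $43180$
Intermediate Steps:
$M{\left(k \right)} = \frac{11 + k}{2 k}$ ($M{\left(k \right)} = \frac{k + 11}{k + k} = \frac{11 + k}{2 k}$)
$n{\left(W,P \right)} = W$
$B{\left(D,E \right)} = 35 D + D E$
$43180 - B{\left(M{\left(-11 \right)},X{\left(-13 \right)} \right)} = 43180 - \frac{11 - 11}{2 \left(-11\right)} \left(35 + 13\right) = 43180 - \frac{1}{2} \left(- \frac{1}{11}\right) 0 \cdot 48 = 43180 - 0 \cdot 48 = 43180 - 0 = 43180 + 0 = 43180$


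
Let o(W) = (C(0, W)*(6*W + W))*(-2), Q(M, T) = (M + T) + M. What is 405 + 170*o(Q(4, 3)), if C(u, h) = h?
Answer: -287575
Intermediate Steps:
Q(M, T) = T + 2*M
o(W) = -14*W² (o(W) = (W*(6*W + W))*(-2) = (W*(7*W))*(-2) = (7*W²)*(-2) = -14*W²)
405 + 170*o(Q(4, 3)) = 405 + 170*(-14*(3 + 2*4)²) = 405 + 170*(-14*(3 + 8)²) = 405 + 170*(-14*11²) = 405 + 170*(-14*121) = 405 + 170*(-1694) = 405 - 287980 = -287575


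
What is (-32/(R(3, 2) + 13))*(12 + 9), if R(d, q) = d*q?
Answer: -672/19 ≈ -35.368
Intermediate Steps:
(-32/(R(3, 2) + 13))*(12 + 9) = (-32/(3*2 + 13))*(12 + 9) = -32/(6 + 13)*21 = -32/19*21 = -672/19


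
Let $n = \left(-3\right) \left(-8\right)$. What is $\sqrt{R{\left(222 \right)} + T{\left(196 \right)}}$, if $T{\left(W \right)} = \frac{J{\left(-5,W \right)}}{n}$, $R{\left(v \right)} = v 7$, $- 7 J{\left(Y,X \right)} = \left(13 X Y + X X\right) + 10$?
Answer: $\frac{3 \sqrt{30513}}{14} \approx 37.431$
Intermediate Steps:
$J{\left(Y,X \right)} = - \frac{10}{7} - \frac{X^{2}}{7} - \frac{13 X Y}{7}$ ($J{\left(Y,X \right)} = - \frac{\left(13 X Y + X X\right) + 10}{7} = - \frac{\left(13 X Y + X^{2}\right) + 10}{7} = - \frac{\left(X^{2} + 13 X Y\right) + 10}{7} = - \frac{10 + X^{2} + 13 X Y}{7} = - \frac{10}{7} - \frac{X^{2}}{7} - \frac{13 X Y}{7}$)
$R{\left(v \right)} = 7 v$
$n = 24$
$T{\left(W \right)} = - \frac{5}{84} - \frac{W^{2}}{168} + \frac{65 W}{168}$ ($T{\left(W \right)} = \frac{- \frac{10}{7} - \frac{W^{2}}{7} - \frac{13}{7} W \left(-5\right)}{24} = \left(- \frac{10}{7} - \frac{W^{2}}{7} + \frac{65 W}{7}\right) \frac{1}{24} = - \frac{5}{84} - \frac{W^{2}}{168} + \frac{65 W}{168}$)
$\sqrt{R{\left(222 \right)} + T{\left(196 \right)}} = \sqrt{7 \cdot 222 - \left(- \frac{6365}{84} + \frac{686}{3}\right)} = \sqrt{1554 - \frac{4281}{28}} = \sqrt{\frac{39231}{28}} = \frac{3 \sqrt{30513}}{14}$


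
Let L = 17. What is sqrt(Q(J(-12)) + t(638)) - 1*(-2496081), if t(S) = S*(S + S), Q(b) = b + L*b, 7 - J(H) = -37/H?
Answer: 2496081 + sqrt(3256634)/2 ≈ 2.4970e+6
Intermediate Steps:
J(H) = 7 + 37/H (J(H) = 7 - (-37)/H = 7 + 37/H)
Q(b) = 18*b (Q(b) = b + 17*b = 18*b)
t(S) = 2*S**2 (t(S) = S*(2*S) = 2*S**2)
sqrt(Q(J(-12)) + t(638)) - 1*(-2496081) = sqrt(18*(7 + 37/(-12)) + 2*638**2) - 1*(-2496081) = sqrt(18*(7 + 37*(-1/12)) + 2*407044) + 2496081 = sqrt(18*(7 - 37/12) + 814088) + 2496081 = sqrt(18*(47/12) + 814088) + 2496081 = sqrt(141/2 + 814088) + 2496081 = sqrt(1628317/2) + 2496081 = sqrt(3256634)/2 + 2496081 = 2496081 + sqrt(3256634)/2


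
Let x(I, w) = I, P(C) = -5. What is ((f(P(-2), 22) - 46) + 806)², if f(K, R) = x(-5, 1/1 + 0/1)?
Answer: 570025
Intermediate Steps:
f(K, R) = -5
((f(P(-2), 22) - 46) + 806)² = ((-5 - 46) + 806)² = (-51 + 806)² = 755² = 570025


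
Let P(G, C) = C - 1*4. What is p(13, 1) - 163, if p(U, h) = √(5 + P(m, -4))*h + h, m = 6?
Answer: -162 + I*√3 ≈ -162.0 + 1.732*I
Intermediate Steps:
P(G, C) = -4 + C (P(G, C) = C - 4 = -4 + C)
p(U, h) = h + I*h*√3 (p(U, h) = √(5 + (-4 - 4))*h + h = √(5 - 8)*h + h = √(-3)*h + h = (I*√3)*h + h = I*h*√3 + h = h + I*h*√3)
p(13, 1) - 163 = 1*(1 + I*√3) - 163 = (1 + I*√3) - 163 = -162 + I*√3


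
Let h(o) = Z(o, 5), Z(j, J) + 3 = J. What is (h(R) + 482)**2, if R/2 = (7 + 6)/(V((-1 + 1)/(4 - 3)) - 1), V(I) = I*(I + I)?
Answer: 234256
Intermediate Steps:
V(I) = 2*I**2 (V(I) = I*(2*I) = 2*I**2)
R = -26 (R = 2*((7 + 6)/(2*((-1 + 1)/(4 - 3))**2 - 1)) = 2*(13/(2*(0/1)**2 - 1)) = 2*(13/(2*(0*1)**2 - 1)) = 2*(13/(2*0**2 - 1)) = 2*(13/(2*0 - 1)) = 2*(13/(0 - 1)) = 2*(13/(-1)) = 2*(13*(-1)) = 2*(-13) = -26)
Z(j, J) = -3 + J
h(o) = 2 (h(o) = -3 + 5 = 2)
(h(R) + 482)**2 = (2 + 482)**2 = 484**2 = 234256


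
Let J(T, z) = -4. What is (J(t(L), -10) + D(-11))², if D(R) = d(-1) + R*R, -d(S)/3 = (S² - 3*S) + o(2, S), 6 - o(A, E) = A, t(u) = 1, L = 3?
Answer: 8649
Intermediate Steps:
o(A, E) = 6 - A
d(S) = -12 - 3*S² + 9*S (d(S) = -3*((S² - 3*S) + (6 - 1*2)) = -3*((S² - 3*S) + (6 - 2)) = -3*((S² - 3*S) + 4) = -3*(4 + S² - 3*S) = -12 - 3*S² + 9*S)
D(R) = -24 + R² (D(R) = (-12 - 3*(-1)² + 9*(-1)) + R*R = (-12 - 3*1 - 9) + R² = (-12 - 3 - 9) + R² = -24 + R²)
(J(t(L), -10) + D(-11))² = (-4 + (-24 + (-11)²))² = (-4 + (-24 + 121))² = (-4 + 97)² = 93² = 8649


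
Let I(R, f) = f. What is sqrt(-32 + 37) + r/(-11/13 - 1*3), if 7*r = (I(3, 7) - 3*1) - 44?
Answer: 52/35 + sqrt(5) ≈ 3.7218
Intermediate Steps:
r = -40/7 (r = ((7 - 3*1) - 44)/7 = ((7 - 3) - 44)/7 = (4 - 44)/7 = (1/7)*(-40) = -40/7 ≈ -5.7143)
sqrt(-32 + 37) + r/(-11/13 - 1*3) = sqrt(-32 + 37) - 40/(7*(-11/13 - 1*3)) = sqrt(5) - 40/(7*(-11*1/13 - 3)) = sqrt(5) - 40/(7*(-11/13 - 3)) = sqrt(5) - 40/(7*(-50/13)) = sqrt(5) - 40/7*(-13/50) = sqrt(5) + 52/35 = 52/35 + sqrt(5)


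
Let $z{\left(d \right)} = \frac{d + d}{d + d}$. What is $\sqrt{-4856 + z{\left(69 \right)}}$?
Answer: $i \sqrt{4855} \approx 69.678 i$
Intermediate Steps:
$z{\left(d \right)} = 1$ ($z{\left(d \right)} = \frac{2 d}{2 d} = 2 d \frac{1}{2 d} = 1$)
$\sqrt{-4856 + z{\left(69 \right)}} = \sqrt{-4856 + 1} = \sqrt{-4855} = i \sqrt{4855}$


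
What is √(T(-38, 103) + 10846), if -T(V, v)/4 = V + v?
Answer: √10586 ≈ 102.89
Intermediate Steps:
T(V, v) = -4*V - 4*v (T(V, v) = -4*(V + v) = -4*V - 4*v)
√(T(-38, 103) + 10846) = √((-4*(-38) - 4*103) + 10846) = √((152 - 412) + 10846) = √(-260 + 10846) = √10586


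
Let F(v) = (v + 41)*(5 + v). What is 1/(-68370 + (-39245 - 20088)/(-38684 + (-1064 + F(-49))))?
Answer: -39396/2693445187 ≈ -1.4627e-5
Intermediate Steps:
F(v) = (5 + v)*(41 + v) (F(v) = (41 + v)*(5 + v) = (5 + v)*(41 + v))
1/(-68370 + (-39245 - 20088)/(-38684 + (-1064 + F(-49)))) = 1/(-68370 + (-39245 - 20088)/(-38684 + (-1064 + (205 + (-49)**2 + 46*(-49))))) = 1/(-68370 - 59333/(-38684 + (-1064 + (205 + 2401 - 2254)))) = 1/(-68370 - 59333/(-38684 + (-1064 + 352))) = 1/(-68370 - 59333/(-38684 - 712)) = 1/(-68370 - 59333/(-39396)) = 1/(-68370 - 59333*(-1/39396)) = 1/(-68370 + 59333/39396) = 1/(-2693445187/39396) = -39396/2693445187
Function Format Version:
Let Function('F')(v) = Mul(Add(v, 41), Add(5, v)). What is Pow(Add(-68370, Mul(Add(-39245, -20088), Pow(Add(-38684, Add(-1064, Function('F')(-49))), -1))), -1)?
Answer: Rational(-39396, 2693445187) ≈ -1.4627e-5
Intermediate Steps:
Function('F')(v) = Mul(Add(5, v), Add(41, v)) (Function('F')(v) = Mul(Add(41, v), Add(5, v)) = Mul(Add(5, v), Add(41, v)))
Pow(Add(-68370, Mul(Add(-39245, -20088), Pow(Add(-38684, Add(-1064, Function('F')(-49))), -1))), -1) = Pow(Add(-68370, Mul(Add(-39245, -20088), Pow(Add(-38684, Add(-1064, Add(205, Pow(-49, 2), Mul(46, -49)))), -1))), -1) = Pow(Add(-68370, Mul(-59333, Pow(Add(-38684, Add(-1064, Add(205, 2401, -2254))), -1))), -1) = Pow(Add(-68370, Mul(-59333, Pow(Add(-38684, Add(-1064, 352)), -1))), -1) = Pow(Add(-68370, Mul(-59333, Pow(Add(-38684, -712), -1))), -1) = Pow(Add(-68370, Mul(-59333, Pow(-39396, -1))), -1) = Pow(Add(-68370, Mul(-59333, Rational(-1, 39396))), -1) = Pow(Add(-68370, Rational(59333, 39396)), -1) = Pow(Rational(-2693445187, 39396), -1) = Rational(-39396, 2693445187)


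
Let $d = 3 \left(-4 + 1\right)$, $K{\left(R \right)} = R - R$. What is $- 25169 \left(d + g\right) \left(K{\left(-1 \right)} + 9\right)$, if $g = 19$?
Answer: $-2265210$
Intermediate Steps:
$K{\left(R \right)} = 0$
$d = -9$ ($d = 3 \left(-3\right) = -9$)
$- 25169 \left(d + g\right) \left(K{\left(-1 \right)} + 9\right) = - 25169 \left(-9 + 19\right) \left(0 + 9\right) = - 25169 \cdot 10 \cdot 9 = \left(-25169\right) 90 = -2265210$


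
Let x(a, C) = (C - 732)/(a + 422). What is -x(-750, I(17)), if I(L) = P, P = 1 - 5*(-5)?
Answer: -353/164 ≈ -2.1524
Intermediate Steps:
P = 26 (P = 1 + 25 = 26)
I(L) = 26
x(a, C) = (-732 + C)/(422 + a)
-x(-750, I(17)) = -(-732 + 26)/(422 - 750) = -(-706)/(-328) = -(-1)*(-706)/328 = -1*353/164 = -353/164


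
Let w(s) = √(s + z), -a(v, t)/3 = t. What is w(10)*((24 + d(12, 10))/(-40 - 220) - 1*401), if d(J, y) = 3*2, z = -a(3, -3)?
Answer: -10429/26 ≈ -401.12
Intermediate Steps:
a(v, t) = -3*t
z = -9 (z = -(-3)*(-3) = -1*9 = -9)
d(J, y) = 6
w(s) = √(-9 + s) (w(s) = √(s - 9) = √(-9 + s))
w(10)*((24 + d(12, 10))/(-40 - 220) - 1*401) = √(-9 + 10)*((24 + 6)/(-40 - 220) - 1*401) = √1*(30/(-260) - 401) = 1*(30*(-1/260) - 401) = 1*(-3/26 - 401) = 1*(-10429/26) = -10429/26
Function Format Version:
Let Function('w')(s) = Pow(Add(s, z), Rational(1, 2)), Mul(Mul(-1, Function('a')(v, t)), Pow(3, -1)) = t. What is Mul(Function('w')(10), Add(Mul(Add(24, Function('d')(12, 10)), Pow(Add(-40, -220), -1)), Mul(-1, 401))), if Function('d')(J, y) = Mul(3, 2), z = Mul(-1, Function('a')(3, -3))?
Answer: Rational(-10429, 26) ≈ -401.12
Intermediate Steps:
Function('a')(v, t) = Mul(-3, t)
z = -9 (z = Mul(-1, Mul(-3, -3)) = Mul(-1, 9) = -9)
Function('d')(J, y) = 6
Function('w')(s) = Pow(Add(-9, s), Rational(1, 2)) (Function('w')(s) = Pow(Add(s, -9), Rational(1, 2)) = Pow(Add(-9, s), Rational(1, 2)))
Mul(Function('w')(10), Add(Mul(Add(24, Function('d')(12, 10)), Pow(Add(-40, -220), -1)), Mul(-1, 401))) = Mul(Pow(Add(-9, 10), Rational(1, 2)), Add(Mul(Add(24, 6), Pow(Add(-40, -220), -1)), Mul(-1, 401))) = Mul(Pow(1, Rational(1, 2)), Add(Mul(30, Pow(-260, -1)), -401)) = Mul(1, Add(Mul(30, Rational(-1, 260)), -401)) = Mul(1, Add(Rational(-3, 26), -401)) = Mul(1, Rational(-10429, 26)) = Rational(-10429, 26)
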